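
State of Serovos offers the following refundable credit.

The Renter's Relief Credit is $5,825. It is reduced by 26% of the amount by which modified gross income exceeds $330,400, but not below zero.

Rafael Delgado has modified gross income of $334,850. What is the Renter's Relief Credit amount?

Renter's Relief Credit: 26% of the $4,450 excess over $330,400 is $1,157; credit = $5,825 − $1,157 = $4,668.

$4,668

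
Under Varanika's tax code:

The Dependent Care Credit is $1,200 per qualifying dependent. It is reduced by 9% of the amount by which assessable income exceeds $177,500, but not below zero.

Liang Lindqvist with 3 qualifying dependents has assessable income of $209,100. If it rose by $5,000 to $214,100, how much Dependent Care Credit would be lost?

At $209,100 — base = 3 × $1,200 = $3,600. 9% of the $31,600 excess over $177,500 is $2,844; credit = $3,600 − $2,844 = $756.
At $214,100 — base = 3 × $1,200 = $3,600. 9% of the $36,600 excess over $177,500 is $3,294; credit = $3,600 − $3,294 = $306.
Lost: $756 − $306 = $450.

$450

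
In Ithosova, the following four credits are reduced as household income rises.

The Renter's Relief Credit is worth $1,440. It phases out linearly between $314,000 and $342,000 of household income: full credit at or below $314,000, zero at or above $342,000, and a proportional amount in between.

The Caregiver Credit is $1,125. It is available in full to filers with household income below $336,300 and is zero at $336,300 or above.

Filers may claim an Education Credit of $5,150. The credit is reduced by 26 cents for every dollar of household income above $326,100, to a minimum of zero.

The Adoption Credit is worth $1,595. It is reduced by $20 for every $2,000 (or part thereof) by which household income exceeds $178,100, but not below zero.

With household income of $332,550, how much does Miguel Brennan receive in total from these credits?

$5,119

Renter's Relief Credit: $332,550 is $18,550 into a $28,000 phase-out range, leaving 9,450/28,000 of the credit: $1,440 × 9,450/28,000 = $486.
Caregiver Credit: $332,550 is below the $336,300 cutoff, so the full $1,125 applies.
Education Credit: 26% of the $6,450 excess over $326,100 is $1,677; credit = $5,150 − $1,677 = $3,473.
Adoption Credit: income exceeds $178,100 by $154,450, which is 78 full-or-partial $2,000 increments; reduction = 78 × $20 = $1,560, leaving $35.
Total: $486 + $1,125 + $3,473 + $35 = $5,119.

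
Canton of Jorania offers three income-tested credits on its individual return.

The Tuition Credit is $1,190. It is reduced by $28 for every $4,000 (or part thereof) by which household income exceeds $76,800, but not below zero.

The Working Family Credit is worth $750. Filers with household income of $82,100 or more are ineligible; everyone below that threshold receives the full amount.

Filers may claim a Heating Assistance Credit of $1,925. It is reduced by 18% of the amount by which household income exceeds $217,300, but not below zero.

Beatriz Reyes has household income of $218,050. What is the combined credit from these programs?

$1,972

Tuition Credit: income exceeds $76,800 by $141,250, which is 36 full-or-partial $4,000 increments; reduction = 36 × $28 = $1,008, leaving $182.
Working Family Credit: $218,050 meets or exceeds the $82,100 cutoff, so the credit is $0.
Heating Assistance Credit: 18% of the $750 excess over $217,300 is $135; credit = $1,925 − $135 = $1,790.
Total: $182 + $0 + $1,790 = $1,972.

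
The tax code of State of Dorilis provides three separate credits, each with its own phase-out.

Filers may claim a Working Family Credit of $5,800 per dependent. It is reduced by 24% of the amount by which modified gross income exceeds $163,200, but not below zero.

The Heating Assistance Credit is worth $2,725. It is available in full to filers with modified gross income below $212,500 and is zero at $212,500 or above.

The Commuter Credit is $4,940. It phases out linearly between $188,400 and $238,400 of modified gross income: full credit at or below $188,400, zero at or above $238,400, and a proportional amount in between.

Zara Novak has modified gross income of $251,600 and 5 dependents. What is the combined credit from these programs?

Working Family Credit: base = 5 × $5,800 = $29,000. 24% of the $88,400 excess over $163,200 is $21,216; credit = $29,000 − $21,216 = $7,784.
Heating Assistance Credit: $251,600 meets or exceeds the $212,500 cutoff, so the credit is $0.
Commuter Credit: $251,600 is at or above $238,400, so the credit is $0.
Total: $7,784 + $0 + $0 = $7,784.

$7,784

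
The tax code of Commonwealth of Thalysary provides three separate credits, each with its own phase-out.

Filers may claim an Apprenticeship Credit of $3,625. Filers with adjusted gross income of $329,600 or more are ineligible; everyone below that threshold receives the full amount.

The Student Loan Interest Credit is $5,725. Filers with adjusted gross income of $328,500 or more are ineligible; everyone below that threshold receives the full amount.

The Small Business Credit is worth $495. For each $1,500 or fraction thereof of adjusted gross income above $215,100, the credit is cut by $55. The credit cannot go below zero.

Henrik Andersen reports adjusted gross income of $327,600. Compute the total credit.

Apprenticeship Credit: $327,600 is below the $329,600 cutoff, so the full $3,625 applies.
Student Loan Interest Credit: $327,600 is below the $328,500 cutoff, so the full $5,725 applies.
Small Business Credit: income exceeds $215,100 by $112,500 → 75 increments × $55 = $4,125 ≥ base, so the credit is $0.
Total: $3,625 + $5,725 + $0 = $9,350.

$9,350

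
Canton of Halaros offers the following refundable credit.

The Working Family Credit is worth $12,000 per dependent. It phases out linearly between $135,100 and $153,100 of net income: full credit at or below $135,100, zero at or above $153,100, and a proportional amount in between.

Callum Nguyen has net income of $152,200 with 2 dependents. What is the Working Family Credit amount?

Working Family Credit: base = 2 × $12,000 = $24,000. $152,200 is $17,100 into a $18,000 phase-out range, leaving 900/18,000 of the credit: $24,000 × 900/18,000 = $1,200.

$1,200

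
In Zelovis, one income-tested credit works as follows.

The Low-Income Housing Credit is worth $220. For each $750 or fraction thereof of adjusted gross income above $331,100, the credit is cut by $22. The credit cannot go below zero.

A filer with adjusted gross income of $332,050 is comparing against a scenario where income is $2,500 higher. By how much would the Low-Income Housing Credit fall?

$66

At $332,050 — income exceeds $331,100 by $950, which is 2 full-or-partial $750 increments; reduction = 2 × $22 = $44, leaving $176.
At $334,550 — income exceeds $331,100 by $3,450, which is 5 full-or-partial $750 increments; reduction = 5 × $22 = $110, leaving $110.
Lost: $176 − $110 = $66.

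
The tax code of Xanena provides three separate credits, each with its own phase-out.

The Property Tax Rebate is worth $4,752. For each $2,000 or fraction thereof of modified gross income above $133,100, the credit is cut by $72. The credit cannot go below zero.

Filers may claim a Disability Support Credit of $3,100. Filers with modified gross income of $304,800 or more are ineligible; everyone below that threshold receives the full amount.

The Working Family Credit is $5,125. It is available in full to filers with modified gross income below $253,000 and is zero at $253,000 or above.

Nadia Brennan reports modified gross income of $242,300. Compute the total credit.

$9,017

Property Tax Rebate: income exceeds $133,100 by $109,200, which is 55 full-or-partial $2,000 increments; reduction = 55 × $72 = $3,960, leaving $792.
Disability Support Credit: $242,300 is below the $304,800 cutoff, so the full $3,100 applies.
Working Family Credit: $242,300 is below the $253,000 cutoff, so the full $5,125 applies.
Total: $792 + $3,100 + $5,125 = $9,017.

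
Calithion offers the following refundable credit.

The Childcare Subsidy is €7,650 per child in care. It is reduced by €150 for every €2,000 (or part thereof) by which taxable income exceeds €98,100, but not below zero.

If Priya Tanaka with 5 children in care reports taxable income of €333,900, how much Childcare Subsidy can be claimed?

Childcare Subsidy: base = 5 × €7,650 = €38,250. income exceeds €98,100 by €235,800, which is 118 full-or-partial €2,000 increments; reduction = 118 × €150 = €17,700, leaving €20,550.

€20,550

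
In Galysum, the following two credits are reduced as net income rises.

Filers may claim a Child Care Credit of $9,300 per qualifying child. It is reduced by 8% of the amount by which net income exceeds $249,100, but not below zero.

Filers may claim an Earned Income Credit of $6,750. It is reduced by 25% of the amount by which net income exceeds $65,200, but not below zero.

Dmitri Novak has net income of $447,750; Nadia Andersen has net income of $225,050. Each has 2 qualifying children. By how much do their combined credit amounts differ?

Dmitri ($447,750): Child Care Credit: base = 2 × $9,300 = $18,600. 8% of the $198,650 excess over $249,100 is $15,892; credit = $18,600 − $15,892 = $2,708. Earned Income Credit: 25% of the $382,550 excess over $65,200 is $95,637.50 ≥ base, so the credit is $0. total $2,708 + $0 = $2,708
Nadia ($225,050): Child Care Credit: base = 2 × $9,300 = $18,600. $225,050 is at or below the $249,100 threshold, so the full $18,600 applies. Earned Income Credit: 25% of the $159,850 excess over $65,200 is $39,962.50 ≥ base, so the credit is $0. total $18,600 + $0 = $18,600
Difference: |$2,708 − $18,600| = $15,892.

$15,892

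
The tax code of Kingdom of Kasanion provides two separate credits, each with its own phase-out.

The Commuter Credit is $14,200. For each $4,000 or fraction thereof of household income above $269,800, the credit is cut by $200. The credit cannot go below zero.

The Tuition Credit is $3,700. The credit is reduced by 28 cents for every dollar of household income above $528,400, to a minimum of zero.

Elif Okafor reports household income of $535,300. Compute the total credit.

$2,568

Commuter Credit: income exceeds $269,800 by $265,500, which is 67 full-or-partial $4,000 increments; reduction = 67 × $200 = $13,400, leaving $800.
Tuition Credit: 28% of the $6,900 excess over $528,400 is $1,932; credit = $3,700 − $1,932 = $1,768.
Total: $800 + $1,768 = $2,568.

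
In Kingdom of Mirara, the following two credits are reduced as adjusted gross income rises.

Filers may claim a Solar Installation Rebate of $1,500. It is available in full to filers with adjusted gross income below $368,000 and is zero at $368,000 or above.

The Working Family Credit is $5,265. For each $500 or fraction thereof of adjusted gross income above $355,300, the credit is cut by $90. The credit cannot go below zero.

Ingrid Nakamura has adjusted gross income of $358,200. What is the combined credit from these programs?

$6,225

Solar Installation Rebate: $358,200 is below the $368,000 cutoff, so the full $1,500 applies.
Working Family Credit: income exceeds $355,300 by $2,900, which is 6 full-or-partial $500 increments; reduction = 6 × $90 = $540, leaving $4,725.
Total: $1,500 + $4,725 = $6,225.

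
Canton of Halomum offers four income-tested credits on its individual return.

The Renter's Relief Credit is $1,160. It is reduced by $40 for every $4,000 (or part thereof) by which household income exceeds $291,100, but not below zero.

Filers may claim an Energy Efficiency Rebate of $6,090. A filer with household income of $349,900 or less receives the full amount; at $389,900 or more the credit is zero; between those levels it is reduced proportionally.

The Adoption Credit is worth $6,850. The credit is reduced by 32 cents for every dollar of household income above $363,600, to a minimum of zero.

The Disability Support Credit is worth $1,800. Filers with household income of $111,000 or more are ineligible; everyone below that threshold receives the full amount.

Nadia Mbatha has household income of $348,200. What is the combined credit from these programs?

$13,500

Renter's Relief Credit: income exceeds $291,100 by $57,100, which is 15 full-or-partial $4,000 increments; reduction = 15 × $40 = $600, leaving $560.
Energy Efficiency Rebate: $348,200 is at or below the $349,900 threshold, so the full $6,090 applies.
Adoption Credit: $348,200 is at or below the $363,600 threshold, so the full $6,850 applies.
Disability Support Credit: $348,200 meets or exceeds the $111,000 cutoff, so the credit is $0.
Total: $560 + $6,090 + $6,850 + $0 = $13,500.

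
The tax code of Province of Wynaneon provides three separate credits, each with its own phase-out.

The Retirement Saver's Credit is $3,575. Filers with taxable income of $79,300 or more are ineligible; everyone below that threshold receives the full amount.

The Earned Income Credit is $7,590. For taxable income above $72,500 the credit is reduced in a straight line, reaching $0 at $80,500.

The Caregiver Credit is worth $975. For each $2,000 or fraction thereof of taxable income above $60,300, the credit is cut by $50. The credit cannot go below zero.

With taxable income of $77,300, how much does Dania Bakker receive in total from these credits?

Retirement Saver's Credit: $77,300 is below the $79,300 cutoff, so the full $3,575 applies.
Earned Income Credit: $77,300 is $4,800 into a $8,000 phase-out range, leaving 3,200/8,000 of the credit: $7,590 × 3,200/8,000 = $3,036.
Caregiver Credit: income exceeds $60,300 by $17,000, which is 9 full-or-partial $2,000 increments; reduction = 9 × $50 = $450, leaving $525.
Total: $3,575 + $3,036 + $525 = $7,136.

$7,136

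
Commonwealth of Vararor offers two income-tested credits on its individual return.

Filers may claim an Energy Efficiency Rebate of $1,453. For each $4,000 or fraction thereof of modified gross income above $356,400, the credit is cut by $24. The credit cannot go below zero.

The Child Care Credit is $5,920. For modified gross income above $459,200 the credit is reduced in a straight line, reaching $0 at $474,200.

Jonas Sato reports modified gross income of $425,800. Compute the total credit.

Energy Efficiency Rebate: income exceeds $356,400 by $69,400, which is 18 full-or-partial $4,000 increments; reduction = 18 × $24 = $432, leaving $1,021.
Child Care Credit: $425,800 is at or below the $459,200 threshold, so the full $5,920 applies.
Total: $1,021 + $5,920 = $6,941.

$6,941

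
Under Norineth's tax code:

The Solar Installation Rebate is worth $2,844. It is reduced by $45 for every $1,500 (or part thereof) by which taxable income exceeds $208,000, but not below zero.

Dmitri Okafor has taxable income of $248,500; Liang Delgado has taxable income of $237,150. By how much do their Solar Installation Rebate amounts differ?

$315

Dmitri ($248,500): Solar Installation Rebate: income exceeds $208,000 by $40,500, which is 27 full-or-partial $1,500 increments; reduction = 27 × $45 = $1,215, leaving $1,629.
Liang ($237,150): Solar Installation Rebate: income exceeds $208,000 by $29,150, which is 20 full-or-partial $1,500 increments; reduction = 20 × $45 = $900, leaving $1,944.
Difference: |$1,629 − $1,944| = $315.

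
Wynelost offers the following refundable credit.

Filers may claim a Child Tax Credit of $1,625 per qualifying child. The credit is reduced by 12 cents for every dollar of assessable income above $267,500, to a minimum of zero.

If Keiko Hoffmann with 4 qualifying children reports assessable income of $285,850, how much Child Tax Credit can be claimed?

Child Tax Credit: base = 4 × $1,625 = $6,500. 12% of the $18,350 excess over $267,500 is $2,202; credit = $6,500 − $2,202 = $4,298.

$4,298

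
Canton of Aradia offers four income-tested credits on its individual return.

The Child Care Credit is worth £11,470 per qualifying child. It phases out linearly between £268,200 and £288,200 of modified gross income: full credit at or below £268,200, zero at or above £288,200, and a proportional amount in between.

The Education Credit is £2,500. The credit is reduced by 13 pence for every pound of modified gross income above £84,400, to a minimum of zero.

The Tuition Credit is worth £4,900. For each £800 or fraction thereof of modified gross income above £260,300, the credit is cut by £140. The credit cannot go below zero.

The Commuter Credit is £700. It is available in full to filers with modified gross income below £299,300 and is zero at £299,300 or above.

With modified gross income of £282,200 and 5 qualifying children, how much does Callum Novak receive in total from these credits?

£18,885

Child Care Credit: base = 5 × £11,470 = £57,350. £282,200 is £14,000 into a £20,000 phase-out range, leaving 6,000/20,000 of the credit: £57,350 × 6,000/20,000 = £17,205.
Education Credit: 13% of the £197,800 excess over £84,400 is £25,714 ≥ base, so the credit is £0.
Tuition Credit: income exceeds £260,300 by £21,900, which is 28 full-or-partial £800 increments; reduction = 28 × £140 = £3,920, leaving £980.
Commuter Credit: £282,200 is below the £299,300 cutoff, so the full £700 applies.
Total: £17,205 + £0 + £980 + £700 = £18,885.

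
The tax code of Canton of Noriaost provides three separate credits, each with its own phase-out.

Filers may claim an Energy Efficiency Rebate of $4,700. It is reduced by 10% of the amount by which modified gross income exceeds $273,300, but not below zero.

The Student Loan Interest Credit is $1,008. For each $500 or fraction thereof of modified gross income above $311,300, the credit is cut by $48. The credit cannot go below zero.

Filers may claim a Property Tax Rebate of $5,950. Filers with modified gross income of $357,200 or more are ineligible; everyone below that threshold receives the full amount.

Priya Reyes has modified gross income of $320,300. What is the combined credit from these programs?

$6,094

Energy Efficiency Rebate: 10% of the $47,000 excess over $273,300 is $4,700 ≥ base, so the credit is $0.
Student Loan Interest Credit: income exceeds $311,300 by $9,000, which is 18 full-or-partial $500 increments; reduction = 18 × $48 = $864, leaving $144.
Property Tax Rebate: $320,300 is below the $357,200 cutoff, so the full $5,950 applies.
Total: $0 + $144 + $5,950 = $6,094.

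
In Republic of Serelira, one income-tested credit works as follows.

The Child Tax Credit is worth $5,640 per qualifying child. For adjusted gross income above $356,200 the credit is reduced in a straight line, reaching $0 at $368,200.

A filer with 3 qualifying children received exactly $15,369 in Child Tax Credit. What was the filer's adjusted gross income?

Full credit = 3 × $5,640 = $16,920.
$15,369 is 15,369/16,920 of the full $16,920, so 1,551/16,920 of the $12,000 range has been used: income = $356,200 + $12,000 × 1,551/16,920 = $357,300.

$357,300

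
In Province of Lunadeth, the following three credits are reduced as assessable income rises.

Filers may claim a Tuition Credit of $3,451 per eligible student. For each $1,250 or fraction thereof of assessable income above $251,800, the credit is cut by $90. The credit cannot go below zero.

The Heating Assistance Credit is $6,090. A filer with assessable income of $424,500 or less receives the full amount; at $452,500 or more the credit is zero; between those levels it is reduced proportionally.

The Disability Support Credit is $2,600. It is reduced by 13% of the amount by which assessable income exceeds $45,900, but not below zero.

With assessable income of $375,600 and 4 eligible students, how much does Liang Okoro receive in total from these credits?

Tuition Credit: base = 4 × $3,451 = $13,804. income exceeds $251,800 by $123,800, which is 100 full-or-partial $1,250 increments; reduction = 100 × $90 = $9,000, leaving $4,804.
Heating Assistance Credit: $375,600 is at or below the $424,500 threshold, so the full $6,090 applies.
Disability Support Credit: 13% of the $329,700 excess over $45,900 is $42,861 ≥ base, so the credit is $0.
Total: $4,804 + $6,090 + $0 = $10,894.

$10,894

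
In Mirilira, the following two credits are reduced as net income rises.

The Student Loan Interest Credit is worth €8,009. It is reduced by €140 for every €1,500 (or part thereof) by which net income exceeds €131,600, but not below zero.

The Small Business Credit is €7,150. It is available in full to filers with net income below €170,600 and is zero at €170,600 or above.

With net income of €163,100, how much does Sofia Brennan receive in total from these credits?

Student Loan Interest Credit: income exceeds €131,600 by €31,500, which is 21 full-or-partial €1,500 increments; reduction = 21 × €140 = €2,940, leaving €5,069.
Small Business Credit: €163,100 is below the €170,600 cutoff, so the full €7,150 applies.
Total: €5,069 + €7,150 = €12,219.

€12,219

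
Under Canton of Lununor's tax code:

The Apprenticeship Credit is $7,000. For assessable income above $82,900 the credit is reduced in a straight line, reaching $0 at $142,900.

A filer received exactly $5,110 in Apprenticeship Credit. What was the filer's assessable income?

$5,110 is 5,110/7,000 of the full $7,000, so 1,890/7,000 of the $60,000 range has been used: income = $82,900 + $60,000 × 1,890/7,000 = $99,100.

$99,100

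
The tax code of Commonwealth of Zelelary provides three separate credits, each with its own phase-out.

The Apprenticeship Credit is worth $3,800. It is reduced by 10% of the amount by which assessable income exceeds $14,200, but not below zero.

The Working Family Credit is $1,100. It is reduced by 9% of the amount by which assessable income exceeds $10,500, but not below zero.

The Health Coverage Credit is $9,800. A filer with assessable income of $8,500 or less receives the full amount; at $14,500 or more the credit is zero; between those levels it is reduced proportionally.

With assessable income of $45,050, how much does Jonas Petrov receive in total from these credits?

Apprenticeship Credit: 10% of the $30,850 excess over $14,200 is $3,085; credit = $3,800 − $3,085 = $715.
Working Family Credit: 9% of the $34,550 excess over $10,500 is $3,109.50 ≥ base, so the credit is $0.
Health Coverage Credit: $45,050 is at or above $14,500, so the credit is $0.
Total: $715 + $0 + $0 = $715.

$715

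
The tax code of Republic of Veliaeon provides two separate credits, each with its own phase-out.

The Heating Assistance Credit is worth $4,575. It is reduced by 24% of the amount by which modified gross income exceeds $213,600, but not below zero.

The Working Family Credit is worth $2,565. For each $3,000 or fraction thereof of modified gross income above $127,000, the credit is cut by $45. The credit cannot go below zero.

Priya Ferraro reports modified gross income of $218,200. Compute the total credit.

Heating Assistance Credit: 24% of the $4,600 excess over $213,600 is $1,104; credit = $4,575 − $1,104 = $3,471.
Working Family Credit: income exceeds $127,000 by $91,200, which is 31 full-or-partial $3,000 increments; reduction = 31 × $45 = $1,395, leaving $1,170.
Total: $3,471 + $1,170 = $4,641.

$4,641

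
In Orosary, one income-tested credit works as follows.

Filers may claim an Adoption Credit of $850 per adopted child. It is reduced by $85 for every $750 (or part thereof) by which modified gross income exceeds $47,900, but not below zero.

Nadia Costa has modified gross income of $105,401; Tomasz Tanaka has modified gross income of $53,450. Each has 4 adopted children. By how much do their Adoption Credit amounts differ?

Nadia ($105,401): Adoption Credit: base = 4 × $850 = $3,400. income exceeds $47,900 by $57,501 → 77 increments × $85 = $6,545 ≥ base, so the credit is $0.
Tomasz ($53,450): Adoption Credit: base = 4 × $850 = $3,400. income exceeds $47,900 by $5,550, which is 8 full-or-partial $750 increments; reduction = 8 × $85 = $680, leaving $2,720.
Difference: |$0 − $2,720| = $2,720.

$2,720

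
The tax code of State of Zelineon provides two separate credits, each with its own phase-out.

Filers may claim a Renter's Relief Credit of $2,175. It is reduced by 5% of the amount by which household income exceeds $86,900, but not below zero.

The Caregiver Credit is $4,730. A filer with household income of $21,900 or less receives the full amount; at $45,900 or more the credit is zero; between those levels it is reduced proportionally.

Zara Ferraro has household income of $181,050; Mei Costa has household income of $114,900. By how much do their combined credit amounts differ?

$775

Zara ($181,050): Renter's Relief Credit: 5% of the $94,150 excess over $86,900 is $4,707.50 ≥ base, so the credit is $0. Caregiver Credit: $181,050 is at or above $45,900, so the credit is $0. total $0 + $0 = $0
Mei ($114,900): Renter's Relief Credit: 5% of the $28,000 excess over $86,900 is $1,400; credit = $2,175 − $1,400 = $775. Caregiver Credit: $114,900 is at or above $45,900, so the credit is $0. total $775 + $0 = $775
Difference: |$0 − $775| = $775.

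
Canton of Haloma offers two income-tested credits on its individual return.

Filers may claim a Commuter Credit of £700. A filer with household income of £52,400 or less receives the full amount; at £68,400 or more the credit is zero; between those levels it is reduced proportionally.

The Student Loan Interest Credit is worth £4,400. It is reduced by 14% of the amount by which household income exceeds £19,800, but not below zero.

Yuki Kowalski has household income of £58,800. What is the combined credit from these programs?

£420

Commuter Credit: £58,800 is £6,400 into a £16,000 phase-out range, leaving 9,600/16,000 of the credit: £700 × 9,600/16,000 = £420.
Student Loan Interest Credit: 14% of the £39,000 excess over £19,800 is £5,460 ≥ base, so the credit is £0.
Total: £420 + £0 = £420.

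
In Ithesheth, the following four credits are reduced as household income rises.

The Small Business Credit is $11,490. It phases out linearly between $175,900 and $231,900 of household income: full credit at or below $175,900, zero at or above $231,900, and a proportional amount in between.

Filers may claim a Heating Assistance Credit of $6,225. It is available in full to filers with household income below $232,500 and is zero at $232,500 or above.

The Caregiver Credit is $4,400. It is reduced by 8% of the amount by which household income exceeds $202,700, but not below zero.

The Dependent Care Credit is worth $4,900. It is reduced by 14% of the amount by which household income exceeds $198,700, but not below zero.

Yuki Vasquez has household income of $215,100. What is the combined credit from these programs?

Small Business Credit: $215,100 is $39,200 into a $56,000 phase-out range, leaving 16,800/56,000 of the credit: $11,490 × 16,800/56,000 = $3,447.
Heating Assistance Credit: $215,100 is below the $232,500 cutoff, so the full $6,225 applies.
Caregiver Credit: 8% of the $12,400 excess over $202,700 is $992; credit = $4,400 − $992 = $3,408.
Dependent Care Credit: 14% of the $16,400 excess over $198,700 is $2,296; credit = $4,900 − $2,296 = $2,604.
Total: $3,447 + $6,225 + $3,408 + $2,604 = $15,684.

$15,684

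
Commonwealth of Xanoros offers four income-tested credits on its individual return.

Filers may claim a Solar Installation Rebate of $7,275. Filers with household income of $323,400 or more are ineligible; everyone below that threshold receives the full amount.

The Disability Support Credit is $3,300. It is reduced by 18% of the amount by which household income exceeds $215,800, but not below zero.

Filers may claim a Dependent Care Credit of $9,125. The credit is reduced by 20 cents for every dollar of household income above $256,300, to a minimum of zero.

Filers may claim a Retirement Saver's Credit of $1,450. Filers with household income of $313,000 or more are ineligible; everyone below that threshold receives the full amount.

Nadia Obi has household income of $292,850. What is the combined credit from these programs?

Solar Installation Rebate: $292,850 is below the $323,400 cutoff, so the full $7,275 applies.
Disability Support Credit: 18% of the $77,050 excess over $215,800 is $13,869 ≥ base, so the credit is $0.
Dependent Care Credit: 20% of the $36,550 excess over $256,300 is $7,310; credit = $9,125 − $7,310 = $1,815.
Retirement Saver's Credit: $292,850 is below the $313,000 cutoff, so the full $1,450 applies.
Total: $7,275 + $0 + $1,815 + $1,450 = $10,540.

$10,540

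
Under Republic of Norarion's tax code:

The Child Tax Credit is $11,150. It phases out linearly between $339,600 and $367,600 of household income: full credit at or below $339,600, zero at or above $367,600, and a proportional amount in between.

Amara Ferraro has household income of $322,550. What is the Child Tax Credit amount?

Child Tax Credit: $322,550 is at or below the $339,600 threshold, so the full $11,150 applies.

$11,150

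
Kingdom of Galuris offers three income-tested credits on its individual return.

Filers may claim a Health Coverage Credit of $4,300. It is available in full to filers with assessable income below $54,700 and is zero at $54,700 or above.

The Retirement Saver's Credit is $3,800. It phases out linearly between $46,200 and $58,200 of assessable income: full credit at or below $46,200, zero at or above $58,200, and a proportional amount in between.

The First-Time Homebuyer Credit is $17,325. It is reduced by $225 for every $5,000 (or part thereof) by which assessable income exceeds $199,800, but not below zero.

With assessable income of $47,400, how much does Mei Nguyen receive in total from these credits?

$25,045

Health Coverage Credit: $47,400 is below the $54,700 cutoff, so the full $4,300 applies.
Retirement Saver's Credit: $47,400 is $1,200 into a $12,000 phase-out range, leaving 10,800/12,000 of the credit: $3,800 × 10,800/12,000 = $3,420.
First-Time Homebuyer Credit: $47,400 is at or below the $199,800 threshold, so the full $17,325 applies.
Total: $4,300 + $3,420 + $17,325 = $25,045.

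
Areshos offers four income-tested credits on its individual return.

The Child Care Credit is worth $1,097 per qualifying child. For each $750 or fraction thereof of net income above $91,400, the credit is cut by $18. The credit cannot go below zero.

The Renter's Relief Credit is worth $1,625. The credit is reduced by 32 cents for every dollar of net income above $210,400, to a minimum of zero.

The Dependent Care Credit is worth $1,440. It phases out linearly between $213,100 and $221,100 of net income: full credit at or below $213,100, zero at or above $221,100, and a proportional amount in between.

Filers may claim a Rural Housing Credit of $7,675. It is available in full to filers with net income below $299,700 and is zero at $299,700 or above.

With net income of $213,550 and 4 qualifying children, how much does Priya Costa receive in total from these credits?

$11,105

Child Care Credit: base = 4 × $1,097 = $4,388. income exceeds $91,400 by $122,150, which is 163 full-or-partial $750 increments; reduction = 163 × $18 = $2,934, leaving $1,454.
Renter's Relief Credit: 32% of the $3,150 excess over $210,400 is $1,008; credit = $1,625 − $1,008 = $617.
Dependent Care Credit: $213,550 is $450 into a $8,000 phase-out range, leaving 7,550/8,000 of the credit: $1,440 × 7,550/8,000 = $1,359.
Rural Housing Credit: $213,550 is below the $299,700 cutoff, so the full $7,675 applies.
Total: $1,454 + $617 + $1,359 + $7,675 = $11,105.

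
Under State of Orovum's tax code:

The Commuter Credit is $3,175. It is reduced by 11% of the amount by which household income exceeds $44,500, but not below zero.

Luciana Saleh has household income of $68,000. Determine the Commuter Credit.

$590

Commuter Credit: 11% of the $23,500 excess over $44,500 is $2,585; credit = $3,175 − $2,585 = $590.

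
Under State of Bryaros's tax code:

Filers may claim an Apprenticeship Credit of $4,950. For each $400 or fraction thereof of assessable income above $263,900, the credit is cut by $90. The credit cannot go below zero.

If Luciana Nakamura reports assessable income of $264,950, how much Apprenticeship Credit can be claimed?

Apprenticeship Credit: income exceeds $263,900 by $1,050, which is 3 full-or-partial $400 increments; reduction = 3 × $90 = $270, leaving $4,680.

$4,680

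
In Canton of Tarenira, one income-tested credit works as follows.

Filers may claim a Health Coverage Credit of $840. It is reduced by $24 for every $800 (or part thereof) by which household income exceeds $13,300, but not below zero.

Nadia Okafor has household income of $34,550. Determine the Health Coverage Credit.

Health Coverage Credit: income exceeds $13,300 by $21,250, which is 27 full-or-partial $800 increments; reduction = 27 × $24 = $648, leaving $192.

$192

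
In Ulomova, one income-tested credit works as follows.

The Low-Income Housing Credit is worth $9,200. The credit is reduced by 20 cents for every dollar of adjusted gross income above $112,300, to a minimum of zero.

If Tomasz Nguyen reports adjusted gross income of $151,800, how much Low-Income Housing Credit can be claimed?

$1,300

Low-Income Housing Credit: 20% of the $39,500 excess over $112,300 is $7,900; credit = $9,200 − $7,900 = $1,300.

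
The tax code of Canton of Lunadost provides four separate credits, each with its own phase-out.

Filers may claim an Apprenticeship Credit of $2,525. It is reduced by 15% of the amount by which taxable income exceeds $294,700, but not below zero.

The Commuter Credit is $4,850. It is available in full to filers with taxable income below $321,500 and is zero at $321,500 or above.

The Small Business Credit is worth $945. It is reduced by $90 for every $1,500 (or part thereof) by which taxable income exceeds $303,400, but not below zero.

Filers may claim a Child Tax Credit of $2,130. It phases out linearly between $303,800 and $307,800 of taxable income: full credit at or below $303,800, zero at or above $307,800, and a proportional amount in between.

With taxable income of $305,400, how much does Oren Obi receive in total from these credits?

$7,813

Apprenticeship Credit: 15% of the $10,700 excess over $294,700 is $1,605; credit = $2,525 − $1,605 = $920.
Commuter Credit: $305,400 is below the $321,500 cutoff, so the full $4,850 applies.
Small Business Credit: income exceeds $303,400 by $2,000, which is 2 full-or-partial $1,500 increments; reduction = 2 × $90 = $180, leaving $765.
Child Tax Credit: $305,400 is $1,600 into a $4,000 phase-out range, leaving 2,400/4,000 of the credit: $2,130 × 2,400/4,000 = $1,278.
Total: $920 + $4,850 + $765 + $1,278 = $7,813.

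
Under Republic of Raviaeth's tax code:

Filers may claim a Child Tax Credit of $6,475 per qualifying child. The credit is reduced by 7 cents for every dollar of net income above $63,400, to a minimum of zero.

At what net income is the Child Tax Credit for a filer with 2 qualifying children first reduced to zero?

Full credit = 2 × $6,475 = $12,950.
The credit falls by 7% of each dollar above $63,400, so it reaches zero when the excess is $12,950 / 7% = $185,000: income = $63,400 + $185,000 = $248,400.

$248,400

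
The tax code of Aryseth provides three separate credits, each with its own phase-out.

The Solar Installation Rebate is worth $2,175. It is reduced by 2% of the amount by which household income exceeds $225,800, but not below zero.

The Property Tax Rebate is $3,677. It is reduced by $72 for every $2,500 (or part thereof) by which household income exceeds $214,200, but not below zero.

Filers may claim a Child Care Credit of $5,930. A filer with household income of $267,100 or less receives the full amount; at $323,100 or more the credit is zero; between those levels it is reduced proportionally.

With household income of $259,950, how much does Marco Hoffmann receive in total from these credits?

Solar Installation Rebate: 2% of the $34,150 excess over $225,800 is $683; credit = $2,175 − $683 = $1,492.
Property Tax Rebate: income exceeds $214,200 by $45,750, which is 19 full-or-partial $2,500 increments; reduction = 19 × $72 = $1,368, leaving $2,309.
Child Care Credit: $259,950 is at or below the $267,100 threshold, so the full $5,930 applies.
Total: $1,492 + $2,309 + $5,930 = $9,731.

$9,731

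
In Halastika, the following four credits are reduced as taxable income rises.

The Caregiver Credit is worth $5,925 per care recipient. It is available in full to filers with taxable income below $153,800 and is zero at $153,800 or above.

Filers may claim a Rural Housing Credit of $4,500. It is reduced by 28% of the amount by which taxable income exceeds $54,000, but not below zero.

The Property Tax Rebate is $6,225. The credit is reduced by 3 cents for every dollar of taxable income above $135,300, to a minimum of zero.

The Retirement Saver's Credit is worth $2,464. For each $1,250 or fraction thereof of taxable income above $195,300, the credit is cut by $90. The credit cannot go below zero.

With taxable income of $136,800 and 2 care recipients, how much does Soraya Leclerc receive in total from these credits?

Caregiver Credit: base = 2 × $5,925 = $11,850. $136,800 is below the $153,800 cutoff, so the full $11,850 applies.
Rural Housing Credit: 28% of the $82,800 excess over $54,000 is $23,184 ≥ base, so the credit is $0.
Property Tax Rebate: 3% of the $1,500 excess over $135,300 is $45; credit = $6,225 − $45 = $6,180.
Retirement Saver's Credit: $136,800 is at or below the $195,300 threshold, so the full $2,464 applies.
Total: $11,850 + $0 + $6,180 + $2,464 = $20,494.

$20,494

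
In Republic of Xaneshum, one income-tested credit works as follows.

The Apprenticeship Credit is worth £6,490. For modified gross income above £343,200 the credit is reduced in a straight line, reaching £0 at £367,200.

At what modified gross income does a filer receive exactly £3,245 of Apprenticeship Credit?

£355,200

£3,245 is 3,245/6,490 of the full £6,490, so 3,245/6,490 of the £24,000 range has been used: income = £343,200 + £24,000 × 3,245/6,490 = £355,200.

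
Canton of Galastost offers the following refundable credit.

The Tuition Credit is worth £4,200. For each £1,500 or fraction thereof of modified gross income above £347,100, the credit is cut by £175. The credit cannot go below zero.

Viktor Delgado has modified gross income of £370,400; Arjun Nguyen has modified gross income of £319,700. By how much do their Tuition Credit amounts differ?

Viktor (£370,400): Tuition Credit: income exceeds £347,100 by £23,300, which is 16 full-or-partial £1,500 increments; reduction = 16 × £175 = £2,800, leaving £1,400.
Arjun (£319,700): Tuition Credit: £319,700 is at or below the £347,100 threshold, so the full £4,200 applies.
Difference: |£1,400 − £4,200| = £2,800.

£2,800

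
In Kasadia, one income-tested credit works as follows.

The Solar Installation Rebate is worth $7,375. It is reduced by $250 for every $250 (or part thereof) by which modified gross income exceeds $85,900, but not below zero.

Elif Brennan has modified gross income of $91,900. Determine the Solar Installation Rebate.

Solar Installation Rebate: income exceeds $85,900 by $6,000, which is 24 full-or-partial $250 increments; reduction = 24 × $250 = $6,000, leaving $1,375.

$1,375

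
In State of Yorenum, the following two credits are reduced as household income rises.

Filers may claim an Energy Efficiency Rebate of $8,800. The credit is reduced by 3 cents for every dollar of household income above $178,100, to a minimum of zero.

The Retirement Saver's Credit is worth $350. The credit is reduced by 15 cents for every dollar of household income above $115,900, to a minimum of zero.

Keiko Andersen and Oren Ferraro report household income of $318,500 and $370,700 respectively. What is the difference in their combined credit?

$1,566

Keiko ($318,500): Energy Efficiency Rebate: 3% of the $140,400 excess over $178,100 is $4,212; credit = $8,800 − $4,212 = $4,588. Retirement Saver's Credit: 15% of the $202,600 excess over $115,900 is $30,390 ≥ base, so the credit is $0. total $4,588 + $0 = $4,588
Oren ($370,700): Energy Efficiency Rebate: 3% of the $192,600 excess over $178,100 is $5,778; credit = $8,800 − $5,778 = $3,022. Retirement Saver's Credit: 15% of the $254,800 excess over $115,900 is $38,220 ≥ base, so the credit is $0. total $3,022 + $0 = $3,022
Difference: |$4,588 − $3,022| = $1,566.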